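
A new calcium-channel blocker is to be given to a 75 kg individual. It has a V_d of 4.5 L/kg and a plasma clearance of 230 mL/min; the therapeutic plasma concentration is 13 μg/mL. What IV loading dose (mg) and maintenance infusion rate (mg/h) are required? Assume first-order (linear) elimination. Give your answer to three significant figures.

Vd(total) = 75 kg × 4.5 L/kg = 337.5 L
LD = Vd · C_target = 337.5 × 13 = 4388 mg
CL = 230 mL/min × 60/1000 = 13.80 L/h
Maintenance: replace elimination → rate = CL × Css = 13.80 × 13 = 179.4 mg/h

(a) 4390 mg; (b) 179 mg/h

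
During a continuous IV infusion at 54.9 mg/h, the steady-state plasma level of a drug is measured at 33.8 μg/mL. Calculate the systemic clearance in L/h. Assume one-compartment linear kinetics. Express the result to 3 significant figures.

1.62 L/h

At steady state, infusion rate = CL × Css, so CL = rate / Css.
CL = 54.9 / 33.8 = 1.624 L/h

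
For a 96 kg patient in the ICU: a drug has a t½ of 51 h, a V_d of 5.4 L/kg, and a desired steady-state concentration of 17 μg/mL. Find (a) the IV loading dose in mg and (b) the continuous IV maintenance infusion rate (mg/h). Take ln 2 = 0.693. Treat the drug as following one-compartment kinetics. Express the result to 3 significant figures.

Total Vd = 5.4 × 96 = 518.4 L
LD = Vd × C = 518.4 × 17 = 8813 mg
CL = 0.693 × Vd / t½ = 0.693 × 518.4 / 51 = 7.044 L/h
Infusion rate = CL × Css = 7.044 × 17 = 119.7 mg/h

(a) 8810 mg; (b) 120 mg/h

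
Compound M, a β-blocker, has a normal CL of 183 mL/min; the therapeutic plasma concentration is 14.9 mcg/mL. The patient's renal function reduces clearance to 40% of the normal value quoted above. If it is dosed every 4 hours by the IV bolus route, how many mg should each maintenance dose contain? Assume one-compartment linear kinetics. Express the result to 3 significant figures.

CL = 183 mL/min × 60/1000 = 10.98 L/h
Patient clearance = 0.4 × 10.98 = 4.392 L/h
D = CL × Css × τ = 4.392 × 14.9 × 4 = 261.8 mg

262 mg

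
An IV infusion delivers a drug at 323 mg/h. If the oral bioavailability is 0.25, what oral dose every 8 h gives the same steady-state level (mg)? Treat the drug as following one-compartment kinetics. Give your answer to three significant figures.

To maintain the same Css, the systemic dosing rate must be unchanged: F·D/τ = infusion rate.
D = rate × τ / F = 323 × 8 / 0.25 = 10340 mg

10300 mg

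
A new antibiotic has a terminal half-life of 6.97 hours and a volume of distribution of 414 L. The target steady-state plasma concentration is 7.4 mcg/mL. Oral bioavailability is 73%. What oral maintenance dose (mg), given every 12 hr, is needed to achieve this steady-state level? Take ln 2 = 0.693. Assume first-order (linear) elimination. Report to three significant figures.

5010 mg

CL = 0.693 × Vd / t½ = 0.693 × 414.0 / 6.97 = 41.16 L/h
D = CL × Css × τ / F = 41.16 × 7.4 × 12 / 0.73 = 5007 mg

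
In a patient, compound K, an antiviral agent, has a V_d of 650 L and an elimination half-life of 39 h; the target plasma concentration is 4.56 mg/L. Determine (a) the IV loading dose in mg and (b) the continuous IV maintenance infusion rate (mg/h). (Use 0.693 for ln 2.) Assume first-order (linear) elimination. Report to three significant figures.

LD = Vd × C = 650.0 × 4.56 = 2964 mg
CL = 0.693 × Vd / t½ = 0.693 × 650.0 / 39 = 11.55 L/h
Infusion rate = CL × Css = 11.55 × 4.56 = 52.67 mg/h

(a) 2960 mg; (b) 52.7 mg/h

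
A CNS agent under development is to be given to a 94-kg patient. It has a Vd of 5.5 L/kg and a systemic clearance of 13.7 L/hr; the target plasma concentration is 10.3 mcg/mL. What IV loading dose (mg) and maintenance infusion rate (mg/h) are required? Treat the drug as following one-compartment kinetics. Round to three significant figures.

(a) 5330 mg; (b) 141 mg/h

Vd = 5.5 L/kg × 94 kg = 517.0 L
LD = Vd · C_target = 517.0 × 10.3 = 5325 mg
Maintenance infusion rate = CL × Css = 13.70 × 10.3 = 141.1 mg/h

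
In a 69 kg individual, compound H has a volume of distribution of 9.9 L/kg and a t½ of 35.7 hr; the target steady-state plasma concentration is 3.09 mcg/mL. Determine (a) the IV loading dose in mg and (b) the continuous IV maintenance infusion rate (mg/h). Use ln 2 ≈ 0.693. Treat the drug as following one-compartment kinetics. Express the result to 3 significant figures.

(a) 2110 mg; (b) 41.0 mg/h

Vd(total) = 69 kg × 9.9 L/kg = 683.1 L
LD = Vd × C = 683.1 × 3.09 = 2111 mg
CL = 0.693 × Vd / t½ = 0.693 × 683.1 / 35.7 = 13.26 L/h
Infusion rate = CL × Css = 13.26 × 3.09 = 40.97 mg/h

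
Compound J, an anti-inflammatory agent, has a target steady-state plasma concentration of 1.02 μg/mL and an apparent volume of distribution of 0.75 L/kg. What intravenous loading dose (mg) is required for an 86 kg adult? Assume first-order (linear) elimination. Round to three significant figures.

65.8 mg

Total Vd = 0.75 × 86 = 64.50 L
The loading dose fills Vd to the target concentration.
LD = Vd × C = 64.50 × 1.020 = 65.79 mg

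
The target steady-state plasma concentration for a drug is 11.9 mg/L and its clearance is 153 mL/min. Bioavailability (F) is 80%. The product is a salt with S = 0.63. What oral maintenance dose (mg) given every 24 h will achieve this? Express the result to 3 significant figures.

5200 mg

CL = 153 mL/min = 153 × 0.06 = 9.180 L/h
At steady state, dose per interval replaces the amount cleared in that interval: F·S·D/τ = CL·Css.
D = CL × Css × τ / F / S = 9.180 × 11.9 × 24 / 0.8 / 0.63 = 5202 mg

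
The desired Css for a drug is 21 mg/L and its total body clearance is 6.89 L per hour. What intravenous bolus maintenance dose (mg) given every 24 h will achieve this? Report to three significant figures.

3470 mg

D = CL × Css × τ = 6.890 × 21 × 24 = 3473 mg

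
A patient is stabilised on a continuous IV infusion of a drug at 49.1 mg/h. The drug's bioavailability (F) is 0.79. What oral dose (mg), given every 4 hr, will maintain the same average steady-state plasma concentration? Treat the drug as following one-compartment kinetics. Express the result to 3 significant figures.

To maintain the same Css, the systemic dosing rate must be unchanged: F·D/τ = infusion rate.
D = rate × τ / F = 49.1 × 4 / 0.79 = 248.6 mg

249 mg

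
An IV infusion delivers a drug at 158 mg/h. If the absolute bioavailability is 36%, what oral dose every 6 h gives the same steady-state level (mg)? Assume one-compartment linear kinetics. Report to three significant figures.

2630 mg

To maintain the same Css, the systemic dosing rate must be unchanged: F·D/τ = infusion rate.
D = rate × τ / F = 158 × 6 / 0.36 = 2633 mg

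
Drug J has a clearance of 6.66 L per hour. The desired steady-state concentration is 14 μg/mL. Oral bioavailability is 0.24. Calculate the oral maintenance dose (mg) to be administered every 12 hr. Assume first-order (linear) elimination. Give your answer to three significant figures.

4660 mg

D = CL × Css × τ / F = 6.660 × 14 × 12 / 0.24 = 4662 mg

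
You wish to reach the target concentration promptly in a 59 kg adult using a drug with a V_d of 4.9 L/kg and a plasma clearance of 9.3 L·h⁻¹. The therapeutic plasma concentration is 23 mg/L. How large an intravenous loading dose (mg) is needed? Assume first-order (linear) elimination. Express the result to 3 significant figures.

6650 mg

Vd(total) = 59 kg × 4.9 L/kg = 289.1 L
LD = Vd × C = 289.1 × 23.00 = 6649 mg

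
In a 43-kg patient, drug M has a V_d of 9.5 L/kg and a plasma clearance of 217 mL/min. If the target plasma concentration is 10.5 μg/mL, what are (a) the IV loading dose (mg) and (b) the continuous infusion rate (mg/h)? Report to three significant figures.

(a) 4290 mg; (b) 137 mg/h

Vd = 9.5 L/kg × 43 kg = 408.5 L
Loading: fill Vd to C_target → 408.5 L × 10.5 mg/L = 4289 mg
Convert clearance: 217 mL/min × 60 min/h ÷ 1000 mL/L = 13.02 L/h
Maintenance infusion rate = CL × Css = 13.02 × 10.5 = 136.7 mg/h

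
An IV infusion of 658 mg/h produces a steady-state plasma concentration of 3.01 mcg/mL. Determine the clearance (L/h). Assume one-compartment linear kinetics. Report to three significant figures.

219 L/h

At steady state, infusion rate = CL × Css, so CL = rate / Css.
CL = 658 / 3.01 = 218.6 L/h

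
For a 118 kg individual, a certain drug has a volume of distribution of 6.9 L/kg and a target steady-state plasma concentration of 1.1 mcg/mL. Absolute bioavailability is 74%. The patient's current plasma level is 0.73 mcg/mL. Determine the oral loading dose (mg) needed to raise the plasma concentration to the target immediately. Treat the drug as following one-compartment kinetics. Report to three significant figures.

407 mg

Vd = 6.9 L/kg × 118 kg = 814.2 L
The loading dose fills Vd to the target concentration.
Concentration deficit ΔC = 1.1 − 0.73 = 0.3700 mg/L
LD = Vd × ΔC / F = 814.2 × 0.3700 / 0.74 = 407.1 mg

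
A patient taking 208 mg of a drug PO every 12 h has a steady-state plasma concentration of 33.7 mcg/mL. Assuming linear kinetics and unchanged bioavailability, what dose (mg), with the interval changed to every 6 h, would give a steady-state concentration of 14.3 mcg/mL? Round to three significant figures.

With linear kinetics, Css is proportional to dose rate (D/τ) at fixed clearance.
D₂ = D₁ × (Css,target / Css,current) × (τ₂/τ₁) = 208 × (14.3/33.7) × (6/12) = 44.13 mg

44.1 mg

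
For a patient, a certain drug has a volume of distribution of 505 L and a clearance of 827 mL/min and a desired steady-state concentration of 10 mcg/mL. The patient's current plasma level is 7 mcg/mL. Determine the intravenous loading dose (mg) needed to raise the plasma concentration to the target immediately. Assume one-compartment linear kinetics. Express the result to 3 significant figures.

1520 mg

Concentration deficit ΔC = 10 − 7 = 3.000 mg/L
LD = Vd × ΔC = 505.0 × 3.000 = 1515 mg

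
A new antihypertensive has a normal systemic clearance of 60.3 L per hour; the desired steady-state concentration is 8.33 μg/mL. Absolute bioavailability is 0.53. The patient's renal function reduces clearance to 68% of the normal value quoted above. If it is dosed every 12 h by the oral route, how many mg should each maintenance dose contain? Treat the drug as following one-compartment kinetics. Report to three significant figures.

Patient clearance = 0.68 × 60.30 = 41.00 L/h
D = CL × Css × τ / F = 41.00 × 8.33 × 12 / 0.53 = 7733 mg

7730 mg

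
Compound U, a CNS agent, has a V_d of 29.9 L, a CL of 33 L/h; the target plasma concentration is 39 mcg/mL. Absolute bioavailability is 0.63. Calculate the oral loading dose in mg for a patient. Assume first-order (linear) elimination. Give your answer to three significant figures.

1850 mg

LD = Vd × C / F = 29.90 × 39.00 / 0.63 = 1851 mg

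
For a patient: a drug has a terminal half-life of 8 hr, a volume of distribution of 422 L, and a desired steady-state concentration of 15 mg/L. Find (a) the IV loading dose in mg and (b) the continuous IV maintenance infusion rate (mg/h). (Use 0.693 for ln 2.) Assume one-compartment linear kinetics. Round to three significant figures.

(a) 6330 mg; (b) 548 mg/h

LD = Vd × C = 422.0 × 15 = 6330 mg
CL = 0.693 × Vd / t½ = 0.693 × 422.0 / 8 = 36.56 L/h
Infusion rate = CL × Css = 36.56 × 15 = 548.4 mg/h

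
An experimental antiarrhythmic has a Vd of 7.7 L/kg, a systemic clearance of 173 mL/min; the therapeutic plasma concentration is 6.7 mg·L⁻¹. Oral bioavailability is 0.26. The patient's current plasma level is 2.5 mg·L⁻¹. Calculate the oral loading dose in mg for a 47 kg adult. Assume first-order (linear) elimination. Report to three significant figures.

Vd(total) = 47 kg × 7.7 L/kg = 361.9 L
LD is governed by Vd — clearance does not enter the loading-dose calculation.
Concentration deficit ΔC = 6.7 − 2.5 = 4.200 mg/L
LD = Vd × ΔC / F = 361.9 × 4.200 / 0.26 = 5846 mg

5850 mg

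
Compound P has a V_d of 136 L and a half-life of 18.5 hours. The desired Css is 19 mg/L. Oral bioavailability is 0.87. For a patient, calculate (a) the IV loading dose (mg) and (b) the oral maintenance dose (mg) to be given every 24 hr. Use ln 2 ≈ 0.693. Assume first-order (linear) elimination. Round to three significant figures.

LD = Vd × C = 136.0 × 19 = 2584 mg
CL = 0.693 × Vd / t½ = 0.693 × 136.0 / 18.5 = 5.094 L/h
D = CL × Css × τ / F = 5.094 × 19 × 24 / 0.87 = 2670 mg

(a) 2580 mg; (b) 2670 mg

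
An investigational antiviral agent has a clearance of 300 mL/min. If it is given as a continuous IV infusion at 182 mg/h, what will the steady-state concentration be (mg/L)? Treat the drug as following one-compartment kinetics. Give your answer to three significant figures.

10.1 mg/L

Convert clearance: 300 mL/min × 60 min/h ÷ 1000 mL/L = 18.00 L/h
Css = rate / CL = 182 / 18.00 = 10.11 mg/L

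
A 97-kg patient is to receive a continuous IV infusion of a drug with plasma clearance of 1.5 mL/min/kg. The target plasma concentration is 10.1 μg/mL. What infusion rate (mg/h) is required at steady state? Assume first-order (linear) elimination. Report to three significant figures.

88.2 mg/h

CL = 1.5 mL/min/kg × 97 kg = 145.5 mL/min = 145.5 × 60/1000 = 8.730 L/h
Infusion rate = CL · Css = 8.730 L/h × 10.1 mg/L = 88.17 mg/h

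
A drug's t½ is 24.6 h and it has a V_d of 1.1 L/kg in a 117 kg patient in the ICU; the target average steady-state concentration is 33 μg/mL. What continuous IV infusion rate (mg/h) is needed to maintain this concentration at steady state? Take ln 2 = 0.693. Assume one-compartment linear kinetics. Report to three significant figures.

Vd = 1.1 L/kg × 117 kg = 128.7 L
CL = ln 2 · Vd / t½ = 0.693 × 128.7 / 24.6 = 3.626 L/h
Infusion rate = CL × Css = 3.626 × 33 = 119.7 mg/h

120 mg/h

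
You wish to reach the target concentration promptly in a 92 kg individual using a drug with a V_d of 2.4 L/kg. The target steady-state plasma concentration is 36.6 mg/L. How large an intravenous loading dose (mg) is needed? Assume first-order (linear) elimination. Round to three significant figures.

8080 mg

Total Vd = 2.4 × 92 = 220.8 L
The loading dose fills Vd to the target concentration.
LD = Vd × C = 220.8 × 36.60 = 8081 mg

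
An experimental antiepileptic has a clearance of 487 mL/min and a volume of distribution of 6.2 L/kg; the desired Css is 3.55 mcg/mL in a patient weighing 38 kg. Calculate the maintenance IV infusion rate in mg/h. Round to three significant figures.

CL = 487 mL/min × 60/1000 = 29.22 L/h
Infusion rate = CL · Css = 29.22 L/h × 3.55 mg/L = 103.7 mg/h

104 mg/h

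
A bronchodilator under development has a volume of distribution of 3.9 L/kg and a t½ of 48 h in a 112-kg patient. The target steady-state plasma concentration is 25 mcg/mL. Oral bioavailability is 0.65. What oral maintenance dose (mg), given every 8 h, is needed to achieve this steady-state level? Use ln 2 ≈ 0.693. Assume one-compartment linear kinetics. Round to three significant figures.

Vd = 3.9 L/kg × 112 kg = 436.8 L
CL = 0.693 × Vd / t½ = 0.693 × 436.8 / 48 = 6.306 L/h
D = CL × Css × τ / F = 6.306 × 25 × 8 / 0.65 = 1940 mg

1940 mg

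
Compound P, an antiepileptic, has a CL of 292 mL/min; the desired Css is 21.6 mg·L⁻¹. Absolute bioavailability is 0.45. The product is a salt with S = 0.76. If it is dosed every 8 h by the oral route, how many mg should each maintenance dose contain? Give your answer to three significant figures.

8850 mg

CL = 292 mL/min × 60/1000 = 17.52 L/h
D = CL × Css × τ / F / S = 17.52 × 21.6 × 8 / 0.45 / 0.76 = 8852 mg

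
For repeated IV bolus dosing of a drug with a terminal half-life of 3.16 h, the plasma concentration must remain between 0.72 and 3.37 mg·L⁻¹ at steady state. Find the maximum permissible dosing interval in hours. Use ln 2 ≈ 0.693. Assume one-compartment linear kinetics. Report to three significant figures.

k = 0.693 / t½ = 0.693 / 3.16 = 0.2193 h⁻¹
Between IV bolus doses, concentration decays as C = C₀·e^(−kτ), so C_peak/C_trough = e^(kτ).
τ_max = ln(C_peak/C_trough) / k = ln(3.37/0.72) / 0.2193 = 1.543 / 0.2193 = 7.036 h

7.04 h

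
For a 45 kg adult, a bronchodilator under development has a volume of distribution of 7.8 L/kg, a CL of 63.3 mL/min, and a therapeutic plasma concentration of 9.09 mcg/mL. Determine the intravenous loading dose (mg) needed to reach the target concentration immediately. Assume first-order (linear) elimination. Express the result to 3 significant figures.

3190 mg

Total Vd = 7.8 × 45 = 351.0 L
LD = Vd × C = 351.0 × 9.090 = 3191 mg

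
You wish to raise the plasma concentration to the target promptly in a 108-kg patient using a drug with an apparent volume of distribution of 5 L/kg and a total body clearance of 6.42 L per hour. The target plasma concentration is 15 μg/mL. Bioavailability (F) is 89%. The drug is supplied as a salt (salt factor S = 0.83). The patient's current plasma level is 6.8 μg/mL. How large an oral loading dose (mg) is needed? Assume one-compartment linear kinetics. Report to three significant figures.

Vd = 5 L/kg × 108 kg = 540.0 L
The loading dose fills Vd to the target concentration; clearance is irrelevant here.
Concentration deficit ΔC = 15 − 6.8 = 8.200 mg/L
LD = Vd × ΔC / F / S = 540.0 × 8.200 / 0.89 / 0.83 = 5994 mg

5990 mg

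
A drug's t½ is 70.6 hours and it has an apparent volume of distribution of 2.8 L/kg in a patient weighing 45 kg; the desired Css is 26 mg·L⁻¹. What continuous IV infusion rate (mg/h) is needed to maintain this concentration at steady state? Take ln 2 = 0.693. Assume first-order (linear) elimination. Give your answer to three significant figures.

32.2 mg/h

Total Vd = 2.8 × 45 = 126.0 L
k = 0.693/70.6 = 0.009816 h⁻¹, so CL = k·Vd = 0.009816 × 126.0 = 1.237 L/h
Infusion rate = CL × Css = 1.237 × 26 = 32.16 mg/h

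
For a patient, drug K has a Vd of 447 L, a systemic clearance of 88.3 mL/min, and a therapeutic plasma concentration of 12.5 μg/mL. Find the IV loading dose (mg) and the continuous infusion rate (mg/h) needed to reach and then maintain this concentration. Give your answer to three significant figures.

Loading: fill Vd to C_target → 447.0 L × 12.5 mg/L = 5588 mg
Convert clearance: 88.3 mL/min × 60 min/h ÷ 1000 mL/L = 5.298 L/h
Infusion rate = 5.298 L/h × 12.5 mg/L = 66.23 mg/h

(a) 5590 mg; (b) 66.2 mg/h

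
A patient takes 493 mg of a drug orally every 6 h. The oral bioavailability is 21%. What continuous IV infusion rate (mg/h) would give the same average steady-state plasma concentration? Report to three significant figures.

Equivalent systemic input: infusion rate = F·D/τ.
Rate = 0.21 × 493 / 6 = 17.26 mg/h

17.3 mg/h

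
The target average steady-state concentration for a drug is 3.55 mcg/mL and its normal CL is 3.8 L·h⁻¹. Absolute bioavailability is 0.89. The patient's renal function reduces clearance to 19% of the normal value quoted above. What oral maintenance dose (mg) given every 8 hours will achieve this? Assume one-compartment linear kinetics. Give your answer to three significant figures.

23.0 mg

Patient clearance = 0.19 × 3.800 = 0.7220 L/h
D = CL × Css × τ / F = 0.7220 × 3.55 × 8 / 0.89 = 23.04 mg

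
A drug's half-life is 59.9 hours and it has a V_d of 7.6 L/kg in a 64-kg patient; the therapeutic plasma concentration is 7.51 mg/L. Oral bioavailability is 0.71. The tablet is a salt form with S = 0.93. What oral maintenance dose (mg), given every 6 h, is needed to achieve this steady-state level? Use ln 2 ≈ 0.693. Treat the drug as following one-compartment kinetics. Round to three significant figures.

Vd(total) = 64 kg × 7.6 L/kg = 486.4 L
CL = 0.693 × Vd / t½ = 0.693 × 486.4 / 59.9 = 5.627 L/h
D = CL × Css × τ / F / S = 5.627 × 7.51 × 6 / 0.71 / 0.93 = 384.0 mg

384 mg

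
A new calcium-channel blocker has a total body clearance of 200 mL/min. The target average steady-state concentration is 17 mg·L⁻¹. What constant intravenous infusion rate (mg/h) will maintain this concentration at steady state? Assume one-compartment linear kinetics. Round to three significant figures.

CL = 200 mL/min × 60/1000 = 12.00 L/h
At steady state, infusion rate equals elimination rate: rate in = CL × Css.
Infusion rate = CL · Css = 12.00 L/h × 17 mg/L = 204.0 mg/h

204 mg/h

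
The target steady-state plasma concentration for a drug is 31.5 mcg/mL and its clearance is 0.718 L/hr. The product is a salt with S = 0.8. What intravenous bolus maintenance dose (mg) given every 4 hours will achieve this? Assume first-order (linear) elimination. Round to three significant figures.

D = CL × Css × τ / S = 0.7180 × 31.5 × 4 / 0.8 = 113.1 mg

113 mg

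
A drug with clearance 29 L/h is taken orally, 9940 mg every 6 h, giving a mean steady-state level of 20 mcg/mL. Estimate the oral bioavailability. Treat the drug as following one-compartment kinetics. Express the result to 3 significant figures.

F·D/τ = CL·Css at steady state → F = CL·Css·τ / D.
F = 29 × 20 × 6 / 9940 = 0.350

0.350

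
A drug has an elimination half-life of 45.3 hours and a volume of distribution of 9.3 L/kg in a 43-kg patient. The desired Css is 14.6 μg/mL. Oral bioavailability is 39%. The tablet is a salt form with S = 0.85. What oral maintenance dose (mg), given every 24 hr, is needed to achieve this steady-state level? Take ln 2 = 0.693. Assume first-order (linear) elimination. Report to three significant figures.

Vd(total) = 43 kg × 9.3 L/kg = 399.9 L
CL = 0.693 × Vd / t½ = 0.693 × 399.9 / 45.3 = 6.118 L/h
D = CL × Css × τ / F / S = 6.118 × 14.6 × 24 / 0.39 / 0.85 = 6467 mg

6470 mg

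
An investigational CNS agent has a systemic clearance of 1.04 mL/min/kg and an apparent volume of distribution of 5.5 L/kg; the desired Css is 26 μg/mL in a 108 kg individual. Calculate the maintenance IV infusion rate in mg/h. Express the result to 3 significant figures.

CL = 1.04 mL/min/kg × 108 kg = 112.3 mL/min = 112.3 × 60/1000 = 6.738 L/h
Vd does not affect the maintenance rate; only clearance governs steady-state input.
Infusion rate = CL · Css = 6.738 L/h × 26 mg/L = 175.2 mg/h

175 mg/h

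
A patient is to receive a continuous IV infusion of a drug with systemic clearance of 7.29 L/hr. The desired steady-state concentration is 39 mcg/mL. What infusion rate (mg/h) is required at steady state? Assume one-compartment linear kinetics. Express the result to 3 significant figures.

284 mg/h

Infusion rate = CL · Css = 7.290 L/h × 39 mg/L = 284.3 mg/h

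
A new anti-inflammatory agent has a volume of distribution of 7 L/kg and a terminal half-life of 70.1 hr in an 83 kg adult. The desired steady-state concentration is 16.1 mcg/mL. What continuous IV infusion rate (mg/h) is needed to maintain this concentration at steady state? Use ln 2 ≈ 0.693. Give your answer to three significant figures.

92.5 mg/h

Total Vd = 7 × 83 = 581.0 L
k = 0.693/70.1 = 0.009886 h⁻¹, so CL = k·Vd = 0.009886 × 581.0 = 5.744 L/h
Infusion rate = CL × Css = 5.744 × 16.1 = 92.48 mg/h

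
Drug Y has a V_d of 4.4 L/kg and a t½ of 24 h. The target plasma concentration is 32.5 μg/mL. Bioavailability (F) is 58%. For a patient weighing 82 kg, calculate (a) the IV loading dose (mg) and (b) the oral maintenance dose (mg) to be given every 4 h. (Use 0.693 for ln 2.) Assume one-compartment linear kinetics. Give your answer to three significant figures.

Total Vd = 4.4 × 82 = 360.8 L
LD = Vd × C = 360.8 × 32.5 = 11730 mg
CL = 0.693 × Vd / t½ = 0.693 × 360.8 / 24 = 10.42 L/h
D = CL × Css × τ / F = 10.42 × 32.5 × 4 / 0.58 = 2336 mg

(a) 11700 mg; (b) 2340 mg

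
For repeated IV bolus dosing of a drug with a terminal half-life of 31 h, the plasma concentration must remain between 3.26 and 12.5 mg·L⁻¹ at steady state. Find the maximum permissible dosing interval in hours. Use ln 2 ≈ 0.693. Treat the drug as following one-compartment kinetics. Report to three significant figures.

k = 0.693 / t½ = 0.693 / 31 = 0.02235 h⁻¹
Between IV bolus doses, concentration decays as C = C₀·e^(−kτ), so C_peak/C_trough = e^(kτ).
τ_max = ln(C_peak/C_trough) / k = ln(12.5/3.26) / 0.02235 = 1.344 / 0.02235 = 60.13 h

60.1 h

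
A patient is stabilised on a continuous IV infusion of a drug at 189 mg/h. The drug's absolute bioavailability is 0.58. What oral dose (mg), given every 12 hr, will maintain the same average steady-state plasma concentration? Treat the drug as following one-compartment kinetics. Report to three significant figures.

To maintain the same Css, the systemic dosing rate must be unchanged: F·D/τ = infusion rate.
D = rate × τ / F = 189 × 12 / 0.58 = 3910 mg

3910 mg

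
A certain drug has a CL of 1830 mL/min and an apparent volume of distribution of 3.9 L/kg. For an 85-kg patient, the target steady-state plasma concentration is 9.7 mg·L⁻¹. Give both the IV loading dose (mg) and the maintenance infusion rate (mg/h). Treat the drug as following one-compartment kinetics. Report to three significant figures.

Vd = 3.9 L/kg × 85 kg = 331.5 L
Loading dose = Vd × C = 331.5 × 9.7 = 3216 mg
Convert clearance: 1830 mL/min × 60 min/h ÷ 1000 mL/L = 109.8 L/h
Maintenance infusion rate = CL × Css = 109.8 × 9.7 = 1065 mg/h

(a) 3220 mg; (b) 1070 mg/h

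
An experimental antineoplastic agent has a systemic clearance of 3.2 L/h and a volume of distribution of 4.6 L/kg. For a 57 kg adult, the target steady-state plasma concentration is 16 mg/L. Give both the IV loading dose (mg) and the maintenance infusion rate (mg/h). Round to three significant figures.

(a) 4200 mg; (b) 51.2 mg/h

Vd = 4.6 L/kg × 57 kg = 262.2 L
Loading: fill Vd to C_target → 262.2 L × 16 mg/L = 4195 mg
Maintenance: replace elimination → rate = CL × Css = 3.200 × 16 = 51.20 mg/h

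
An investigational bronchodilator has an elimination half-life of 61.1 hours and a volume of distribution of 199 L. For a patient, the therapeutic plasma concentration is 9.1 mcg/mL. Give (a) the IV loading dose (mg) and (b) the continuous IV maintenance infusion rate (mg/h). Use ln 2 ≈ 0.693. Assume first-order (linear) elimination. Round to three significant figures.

LD = Vd × C = 199.0 × 9.1 = 1811 mg
CL = 0.693 × Vd / t½ = 0.693 × 199.0 / 61.1 = 2.257 L/h
Infusion rate = CL × Css = 2.257 × 9.1 = 20.54 mg/h

(a) 1810 mg; (b) 20.5 mg/h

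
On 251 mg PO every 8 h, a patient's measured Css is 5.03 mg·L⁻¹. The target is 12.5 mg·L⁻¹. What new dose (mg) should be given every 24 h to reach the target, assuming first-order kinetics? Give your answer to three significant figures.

For first-order elimination, Css ∝ F·D/(CL·τ); F and CL are unchanged, so Css ∝ D/τ.
D₂ = D₁ × (Css,target / Css,current) × (τ₂/τ₁) = 251 × (12.5/5.03) × (24/8) = 1871 mg

1870 mg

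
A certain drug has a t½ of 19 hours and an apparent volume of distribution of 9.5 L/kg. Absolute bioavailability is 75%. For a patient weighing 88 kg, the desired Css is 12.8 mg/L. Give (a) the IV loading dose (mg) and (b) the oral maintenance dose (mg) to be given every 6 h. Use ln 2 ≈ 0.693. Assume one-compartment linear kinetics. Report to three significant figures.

(a) 10700 mg; (b) 3120 mg

Vd = 9.5 L/kg × 88 kg = 836.0 L
LD = Vd × C = 836.0 × 12.8 = 10700 mg
CL = 0.693 × Vd / t½ = 0.693 × 836.0 / 19 = 30.49 L/h
D = CL × Css × τ / F = 30.49 × 12.8 × 6 / 0.75 = 3122 mg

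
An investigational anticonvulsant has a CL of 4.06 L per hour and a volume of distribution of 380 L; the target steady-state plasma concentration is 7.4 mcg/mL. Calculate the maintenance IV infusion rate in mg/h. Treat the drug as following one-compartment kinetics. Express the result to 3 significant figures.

At steady state, infusion rate equals elimination rate: rate in = CL × Css.
R₀ = 4.060 × 7.4 = 30.04 mg/h

30.0 mg/h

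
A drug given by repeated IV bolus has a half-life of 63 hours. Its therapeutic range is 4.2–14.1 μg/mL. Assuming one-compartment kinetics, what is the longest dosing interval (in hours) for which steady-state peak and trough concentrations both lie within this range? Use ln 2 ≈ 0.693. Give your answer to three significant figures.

k = 0.693 / t½ = 0.693 / 63 = 0.01100 h⁻¹
Between IV bolus doses, concentration decays as C = C₀·e^(−kτ), so C_peak/C_trough = e^(kτ).
τ_max = ln(C_peak/C_trough) / k = ln(14.1/4.2) / 0.01100 = 1.211 / 0.01100 = 110.1 h

110 h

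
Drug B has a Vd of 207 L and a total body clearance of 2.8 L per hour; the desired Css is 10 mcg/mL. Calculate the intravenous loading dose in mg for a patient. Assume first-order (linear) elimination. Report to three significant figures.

LD = Vd × C = 207.0 × 10.00 = 2070 mg

2070 mg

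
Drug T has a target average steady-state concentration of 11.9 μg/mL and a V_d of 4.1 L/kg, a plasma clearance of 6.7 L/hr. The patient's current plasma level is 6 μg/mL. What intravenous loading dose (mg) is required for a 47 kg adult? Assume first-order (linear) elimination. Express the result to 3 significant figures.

1140 mg

Total Vd = 4.1 × 47 = 192.7 L
LD is governed by Vd — clearance does not enter the loading-dose calculation.
Concentration deficit ΔC = 11.9 − 6 = 5.900 mg/L
LD = Vd × ΔC = 192.7 × 5.900 = 1137 mg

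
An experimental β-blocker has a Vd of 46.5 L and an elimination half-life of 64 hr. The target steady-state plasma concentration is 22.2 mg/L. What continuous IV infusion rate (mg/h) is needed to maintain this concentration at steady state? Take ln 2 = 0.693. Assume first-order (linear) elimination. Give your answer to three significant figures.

k = 0.693/64 = 0.01083 h⁻¹, so CL = k·Vd = 0.01083 × 46.50 = 0.5036 L/h
Infusion rate = CL × Css = 0.5036 × 22.2 = 11.18 mg/h

11.2 mg/h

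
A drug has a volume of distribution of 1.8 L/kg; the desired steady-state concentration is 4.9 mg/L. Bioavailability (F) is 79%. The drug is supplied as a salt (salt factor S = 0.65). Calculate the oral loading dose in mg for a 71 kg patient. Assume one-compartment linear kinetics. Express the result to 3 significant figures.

1220 mg

Total Vd = 1.8 × 71 = 127.8 L
LD = Vd × C / F / S = 127.8 × 4.900 / 0.79 / 0.65 = 1220 mg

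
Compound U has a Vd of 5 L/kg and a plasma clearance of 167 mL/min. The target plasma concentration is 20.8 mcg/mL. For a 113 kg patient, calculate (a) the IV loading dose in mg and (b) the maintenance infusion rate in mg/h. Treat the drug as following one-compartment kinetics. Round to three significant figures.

(a) 11800 mg; (b) 208 mg/h

Vd(total) = 113 kg × 5 L/kg = 565.0 L
LD = Vd · C_target = 565.0 × 20.8 = 11750 mg
CL = 167 mL/min = 167 × 0.06 = 10.02 L/h
Maintenance infusion rate = CL × Css = 10.02 × 20.8 = 208.4 mg/h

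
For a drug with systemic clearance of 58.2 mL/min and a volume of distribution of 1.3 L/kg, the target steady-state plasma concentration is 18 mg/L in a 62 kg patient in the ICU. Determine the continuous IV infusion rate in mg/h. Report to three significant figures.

62.9 mg/h

CL = 58.2 mL/min = 58.2 × 0.06 = 3.492 L/h
At steady state, infusion rate equals elimination rate: rate in = CL × Css.
R₀ = 3.492 × 18 = 62.86 mg/h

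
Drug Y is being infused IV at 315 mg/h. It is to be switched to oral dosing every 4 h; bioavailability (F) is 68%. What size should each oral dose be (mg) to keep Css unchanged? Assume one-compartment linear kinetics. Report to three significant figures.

To maintain the same Css, the systemic dosing rate must be unchanged: F·D/τ = infusion rate.
D = rate × τ / F = 315 × 4 / 0.68 = 1853 mg

1850 mg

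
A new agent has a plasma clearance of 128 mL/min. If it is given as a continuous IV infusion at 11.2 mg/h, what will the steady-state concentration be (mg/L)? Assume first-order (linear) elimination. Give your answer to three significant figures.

1.46 mg/L

CL = 128 mL/min × 60/1000 = 7.680 L/h
Css = rate / CL = 11.2 / 7.680 = 1.458 mg/L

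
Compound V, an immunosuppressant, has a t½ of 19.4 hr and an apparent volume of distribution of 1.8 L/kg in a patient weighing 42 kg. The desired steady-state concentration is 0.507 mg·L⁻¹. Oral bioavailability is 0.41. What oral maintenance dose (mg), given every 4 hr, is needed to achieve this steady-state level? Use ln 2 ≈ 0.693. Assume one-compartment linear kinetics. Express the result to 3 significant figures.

13.4 mg

Vd(total) = 42 kg × 1.8 L/kg = 75.60 L
CL = ln 2 · Vd / t½ = 0.693 × 75.60 / 19.4 = 2.701 L/h
D = CL × Css × τ / F = 2.701 × 0.507 × 4 / 0.41 = 13.36 mg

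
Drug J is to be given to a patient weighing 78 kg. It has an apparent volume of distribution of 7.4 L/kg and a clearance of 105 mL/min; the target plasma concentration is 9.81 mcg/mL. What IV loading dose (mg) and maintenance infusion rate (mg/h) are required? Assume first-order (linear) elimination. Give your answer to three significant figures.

(a) 5660 mg; (b) 61.8 mg/h

Total Vd = 7.4 × 78 = 577.2 L
Loading: fill Vd to C_target → 577.2 L × 9.81 mg/L = 5662 mg
CL = 105 mL/min × 60/1000 = 6.300 L/h
Maintenance infusion rate = CL × Css = 6.300 × 9.81 = 61.80 mg/h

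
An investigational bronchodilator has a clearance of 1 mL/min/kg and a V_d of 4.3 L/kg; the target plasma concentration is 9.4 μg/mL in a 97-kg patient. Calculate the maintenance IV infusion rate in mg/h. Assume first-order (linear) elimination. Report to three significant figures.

CL = 1 mL/min/kg × 97 kg = 97.00 mL/min = 97.00 × 60/1000 = 5.820 L/h
Rate = CL × Css = 5.820 × 9.4 = 54.71 mg/h

54.7 mg/h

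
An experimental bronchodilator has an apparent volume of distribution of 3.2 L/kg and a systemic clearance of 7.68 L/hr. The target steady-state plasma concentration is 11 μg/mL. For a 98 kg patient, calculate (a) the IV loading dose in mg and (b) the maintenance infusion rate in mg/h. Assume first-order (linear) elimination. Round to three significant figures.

(a) 3450 mg; (b) 84.5 mg/h

Total Vd = 3.2 × 98 = 313.6 L
Loading: fill Vd to C_target → 313.6 L × 11 mg/L = 3450 mg
Infusion rate = 7.680 L/h × 11 mg/L = 84.48 mg/h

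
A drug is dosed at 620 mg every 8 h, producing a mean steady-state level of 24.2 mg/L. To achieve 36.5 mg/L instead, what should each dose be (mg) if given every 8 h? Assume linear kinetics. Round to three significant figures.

For first-order elimination, Css ∝ F·D/(CL·τ); F and CL are unchanged, so Css ∝ D/τ.
D₂ = D₁ × (Css,target / Css,current) = 620 × 36.5/24.2 = 935.1 mg

935 mg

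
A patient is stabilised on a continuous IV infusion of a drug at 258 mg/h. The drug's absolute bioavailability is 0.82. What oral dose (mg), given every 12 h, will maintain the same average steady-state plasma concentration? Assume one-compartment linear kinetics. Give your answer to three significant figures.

3780 mg

To maintain the same Css, the systemic dosing rate must be unchanged: F·D/τ = infusion rate.
D = rate × τ / F = 258 × 12 / 0.82 = 3776 mg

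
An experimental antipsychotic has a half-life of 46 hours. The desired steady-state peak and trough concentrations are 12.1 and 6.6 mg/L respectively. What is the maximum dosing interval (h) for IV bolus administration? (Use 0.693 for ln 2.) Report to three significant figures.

40.2 h

k = 0.693 / t½ = 0.693 / 46 = 0.01507 h⁻¹
Between IV bolus doses, concentration decays as C = C₀·e^(−kτ), so C_peak/C_trough = e^(kτ).
τ_max = ln(C_peak/C_trough) / k = ln(12.1/6.6) / 0.01507 = 0.6061 / 0.01507 = 40.22 h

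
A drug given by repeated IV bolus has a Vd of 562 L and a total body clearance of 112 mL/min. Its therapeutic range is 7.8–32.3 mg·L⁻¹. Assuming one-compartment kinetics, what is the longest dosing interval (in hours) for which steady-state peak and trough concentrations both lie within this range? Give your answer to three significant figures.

CL = 112 mL/min × 60/1000 = 6.720 L/h
k = CL / Vd = 6.720 / 562.0 = 0.01196 h⁻¹
Between IV bolus doses, concentration decays as C = C₀·e^(−kτ), so C_peak/C_trough = e^(kτ).
τ_max = ln(C_peak/C_trough) / k = ln(32.3/7.8) / 0.01196 = 1.421 / 0.01196 = 118.8 h

119 h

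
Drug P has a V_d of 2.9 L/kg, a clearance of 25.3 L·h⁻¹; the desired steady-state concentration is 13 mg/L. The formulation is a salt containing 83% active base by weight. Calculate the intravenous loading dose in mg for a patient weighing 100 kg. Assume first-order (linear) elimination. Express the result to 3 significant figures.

Vd = 2.9 L/kg × 100 kg = 290.0 L
LD = Vd × C / S = 290.0 × 13.00 / 0.83 = 4542 mg

4540 mg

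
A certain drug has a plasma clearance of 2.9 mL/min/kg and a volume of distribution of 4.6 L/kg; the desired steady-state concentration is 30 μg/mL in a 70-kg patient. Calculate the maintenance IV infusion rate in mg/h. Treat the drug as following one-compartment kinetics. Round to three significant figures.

365 mg/h

CL = 2.9 mL/min/kg × 70 kg = 203.0 mL/min = 203.0 × 60/1000 = 12.18 L/h
Infusion rate = CL · Css = 12.18 L/h × 30 mg/L = 365.4 mg/h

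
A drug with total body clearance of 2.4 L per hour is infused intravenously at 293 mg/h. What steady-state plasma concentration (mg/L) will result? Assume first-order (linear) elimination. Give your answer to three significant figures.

Css = rate / CL = 293 / 2.400 = 122.1 mg/L

122 mg/L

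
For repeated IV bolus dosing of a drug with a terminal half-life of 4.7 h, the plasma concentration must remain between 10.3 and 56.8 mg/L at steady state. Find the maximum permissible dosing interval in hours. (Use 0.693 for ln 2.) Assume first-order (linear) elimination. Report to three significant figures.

11.6 h

k = 0.693 / t½ = 0.693 / 4.7 = 0.1474 h⁻¹
Between IV bolus doses, concentration decays as C = C₀·e^(−kτ), so C_peak/C_trough = e^(kτ).
τ_max = ln(C_peak/C_trough) / k = ln(56.8/10.3) / 0.1474 = 1.707 / 0.1474 = 11.58 h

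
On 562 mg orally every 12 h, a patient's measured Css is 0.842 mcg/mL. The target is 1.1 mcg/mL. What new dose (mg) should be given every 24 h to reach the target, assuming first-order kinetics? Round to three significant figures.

1470 mg

For first-order elimination, Css ∝ F·D/(CL·τ); F and CL are unchanged, so Css ∝ D/τ.
D₂ = D₁ × (Css,target / Css,current) × (τ₂/τ₁) = 562 × (1.1/0.842) × (24/12) = 1468 mg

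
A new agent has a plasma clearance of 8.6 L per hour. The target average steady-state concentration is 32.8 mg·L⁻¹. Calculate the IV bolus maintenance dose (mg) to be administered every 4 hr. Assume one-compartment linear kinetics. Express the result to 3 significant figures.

D = CL × Css × τ = 8.600 × 32.8 × 4 = 1128 mg

1130 mg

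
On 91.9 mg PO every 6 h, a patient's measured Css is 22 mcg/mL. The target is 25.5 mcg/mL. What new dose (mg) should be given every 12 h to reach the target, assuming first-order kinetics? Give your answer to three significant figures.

For first-order elimination, Css ∝ F·D/(CL·τ); F and CL are unchanged, so Css ∝ D/τ.
D₂ = D₁ × (Css,target / Css,current) × (τ₂/τ₁) = 91.9 × (25.5/22) × (12/6) = 213.0 mg

213 mg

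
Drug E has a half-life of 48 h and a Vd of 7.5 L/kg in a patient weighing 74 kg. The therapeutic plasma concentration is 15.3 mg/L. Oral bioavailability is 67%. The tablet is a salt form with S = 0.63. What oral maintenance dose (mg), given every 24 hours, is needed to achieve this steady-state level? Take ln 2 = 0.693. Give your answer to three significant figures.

6970 mg

Vd = 7.5 L/kg × 74 kg = 555.0 L
CL = ln 2 · Vd / t½ = 0.693 × 555.0 / 48 = 8.013 L/h
D = CL × Css × τ / F / S = 8.013 × 15.3 × 24 / 0.67 / 0.63 = 6971 mg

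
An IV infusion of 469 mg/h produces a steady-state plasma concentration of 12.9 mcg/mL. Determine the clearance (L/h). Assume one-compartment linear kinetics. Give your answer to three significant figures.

36.4 L/h

At steady state, infusion rate = CL × Css, so CL = rate / Css.
CL = 469 / 12.9 = 36.36 L/h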